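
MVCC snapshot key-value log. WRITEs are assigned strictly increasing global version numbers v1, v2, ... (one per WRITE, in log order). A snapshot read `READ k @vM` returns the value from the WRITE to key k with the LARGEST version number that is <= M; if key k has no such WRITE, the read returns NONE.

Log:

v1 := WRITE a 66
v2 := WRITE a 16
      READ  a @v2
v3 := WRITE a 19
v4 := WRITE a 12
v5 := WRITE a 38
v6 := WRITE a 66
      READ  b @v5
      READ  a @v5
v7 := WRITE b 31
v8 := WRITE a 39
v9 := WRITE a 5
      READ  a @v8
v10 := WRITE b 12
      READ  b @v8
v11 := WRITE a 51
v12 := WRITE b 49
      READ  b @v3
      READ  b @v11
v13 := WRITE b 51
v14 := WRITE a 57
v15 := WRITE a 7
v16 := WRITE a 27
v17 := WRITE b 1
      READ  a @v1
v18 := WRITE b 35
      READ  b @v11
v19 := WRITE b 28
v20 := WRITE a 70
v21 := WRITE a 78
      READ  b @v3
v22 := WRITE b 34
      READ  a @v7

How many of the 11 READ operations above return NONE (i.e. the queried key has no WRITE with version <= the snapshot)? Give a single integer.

v1: WRITE a=66  (a history now [(1, 66)])
v2: WRITE a=16  (a history now [(1, 66), (2, 16)])
READ a @v2: history=[(1, 66), (2, 16)] -> pick v2 -> 16
v3: WRITE a=19  (a history now [(1, 66), (2, 16), (3, 19)])
v4: WRITE a=12  (a history now [(1, 66), (2, 16), (3, 19), (4, 12)])
v5: WRITE a=38  (a history now [(1, 66), (2, 16), (3, 19), (4, 12), (5, 38)])
v6: WRITE a=66  (a history now [(1, 66), (2, 16), (3, 19), (4, 12), (5, 38), (6, 66)])
READ b @v5: history=[] -> no version <= 5 -> NONE
READ a @v5: history=[(1, 66), (2, 16), (3, 19), (4, 12), (5, 38), (6, 66)] -> pick v5 -> 38
v7: WRITE b=31  (b history now [(7, 31)])
v8: WRITE a=39  (a history now [(1, 66), (2, 16), (3, 19), (4, 12), (5, 38), (6, 66), (8, 39)])
v9: WRITE a=5  (a history now [(1, 66), (2, 16), (3, 19), (4, 12), (5, 38), (6, 66), (8, 39), (9, 5)])
READ a @v8: history=[(1, 66), (2, 16), (3, 19), (4, 12), (5, 38), (6, 66), (8, 39), (9, 5)] -> pick v8 -> 39
v10: WRITE b=12  (b history now [(7, 31), (10, 12)])
READ b @v8: history=[(7, 31), (10, 12)] -> pick v7 -> 31
v11: WRITE a=51  (a history now [(1, 66), (2, 16), (3, 19), (4, 12), (5, 38), (6, 66), (8, 39), (9, 5), (11, 51)])
v12: WRITE b=49  (b history now [(7, 31), (10, 12), (12, 49)])
READ b @v3: history=[(7, 31), (10, 12), (12, 49)] -> no version <= 3 -> NONE
READ b @v11: history=[(7, 31), (10, 12), (12, 49)] -> pick v10 -> 12
v13: WRITE b=51  (b history now [(7, 31), (10, 12), (12, 49), (13, 51)])
v14: WRITE a=57  (a history now [(1, 66), (2, 16), (3, 19), (4, 12), (5, 38), (6, 66), (8, 39), (9, 5), (11, 51), (14, 57)])
v15: WRITE a=7  (a history now [(1, 66), (2, 16), (3, 19), (4, 12), (5, 38), (6, 66), (8, 39), (9, 5), (11, 51), (14, 57), (15, 7)])
v16: WRITE a=27  (a history now [(1, 66), (2, 16), (3, 19), (4, 12), (5, 38), (6, 66), (8, 39), (9, 5), (11, 51), (14, 57), (15, 7), (16, 27)])
v17: WRITE b=1  (b history now [(7, 31), (10, 12), (12, 49), (13, 51), (17, 1)])
READ a @v1: history=[(1, 66), (2, 16), (3, 19), (4, 12), (5, 38), (6, 66), (8, 39), (9, 5), (11, 51), (14, 57), (15, 7), (16, 27)] -> pick v1 -> 66
v18: WRITE b=35  (b history now [(7, 31), (10, 12), (12, 49), (13, 51), (17, 1), (18, 35)])
READ b @v11: history=[(7, 31), (10, 12), (12, 49), (13, 51), (17, 1), (18, 35)] -> pick v10 -> 12
v19: WRITE b=28  (b history now [(7, 31), (10, 12), (12, 49), (13, 51), (17, 1), (18, 35), (19, 28)])
v20: WRITE a=70  (a history now [(1, 66), (2, 16), (3, 19), (4, 12), (5, 38), (6, 66), (8, 39), (9, 5), (11, 51), (14, 57), (15, 7), (16, 27), (20, 70)])
v21: WRITE a=78  (a history now [(1, 66), (2, 16), (3, 19), (4, 12), (5, 38), (6, 66), (8, 39), (9, 5), (11, 51), (14, 57), (15, 7), (16, 27), (20, 70), (21, 78)])
READ b @v3: history=[(7, 31), (10, 12), (12, 49), (13, 51), (17, 1), (18, 35), (19, 28)] -> no version <= 3 -> NONE
v22: WRITE b=34  (b history now [(7, 31), (10, 12), (12, 49), (13, 51), (17, 1), (18, 35), (19, 28), (22, 34)])
READ a @v7: history=[(1, 66), (2, 16), (3, 19), (4, 12), (5, 38), (6, 66), (8, 39), (9, 5), (11, 51), (14, 57), (15, 7), (16, 27), (20, 70), (21, 78)] -> pick v6 -> 66
Read results in order: ['16', 'NONE', '38', '39', '31', 'NONE', '12', '66', '12', 'NONE', '66']
NONE count = 3

Answer: 3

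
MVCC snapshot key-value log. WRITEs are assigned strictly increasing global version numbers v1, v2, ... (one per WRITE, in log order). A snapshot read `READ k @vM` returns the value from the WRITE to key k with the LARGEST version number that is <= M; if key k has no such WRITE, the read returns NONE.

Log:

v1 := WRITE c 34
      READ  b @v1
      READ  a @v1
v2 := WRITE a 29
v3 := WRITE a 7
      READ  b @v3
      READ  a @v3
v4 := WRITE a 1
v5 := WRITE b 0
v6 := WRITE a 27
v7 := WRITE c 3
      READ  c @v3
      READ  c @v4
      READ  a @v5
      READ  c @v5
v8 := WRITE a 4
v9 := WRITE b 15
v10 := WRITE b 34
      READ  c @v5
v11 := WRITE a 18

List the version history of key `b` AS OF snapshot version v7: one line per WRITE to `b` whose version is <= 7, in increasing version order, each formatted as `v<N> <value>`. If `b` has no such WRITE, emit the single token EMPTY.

Scan writes for key=b with version <= 7:
  v1 WRITE c 34 -> skip
  v2 WRITE a 29 -> skip
  v3 WRITE a 7 -> skip
  v4 WRITE a 1 -> skip
  v5 WRITE b 0 -> keep
  v6 WRITE a 27 -> skip
  v7 WRITE c 3 -> skip
  v8 WRITE a 4 -> skip
  v9 WRITE b 15 -> drop (> snap)
  v10 WRITE b 34 -> drop (> snap)
  v11 WRITE a 18 -> skip
Collected: [(5, 0)]

Answer: v5 0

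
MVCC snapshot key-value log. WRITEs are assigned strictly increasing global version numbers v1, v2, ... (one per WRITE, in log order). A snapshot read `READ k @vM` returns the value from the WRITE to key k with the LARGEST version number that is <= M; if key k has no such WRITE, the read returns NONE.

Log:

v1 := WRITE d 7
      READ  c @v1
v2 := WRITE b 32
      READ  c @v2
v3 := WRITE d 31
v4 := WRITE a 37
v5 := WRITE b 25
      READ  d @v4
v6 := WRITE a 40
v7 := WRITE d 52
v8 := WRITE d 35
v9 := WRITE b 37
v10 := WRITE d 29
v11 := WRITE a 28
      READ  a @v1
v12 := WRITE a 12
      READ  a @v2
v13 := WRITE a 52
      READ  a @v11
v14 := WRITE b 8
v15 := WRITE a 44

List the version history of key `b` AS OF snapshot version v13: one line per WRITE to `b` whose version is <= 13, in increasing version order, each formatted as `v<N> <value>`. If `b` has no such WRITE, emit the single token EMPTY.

Answer: v2 32
v5 25
v9 37

Derivation:
Scan writes for key=b with version <= 13:
  v1 WRITE d 7 -> skip
  v2 WRITE b 32 -> keep
  v3 WRITE d 31 -> skip
  v4 WRITE a 37 -> skip
  v5 WRITE b 25 -> keep
  v6 WRITE a 40 -> skip
  v7 WRITE d 52 -> skip
  v8 WRITE d 35 -> skip
  v9 WRITE b 37 -> keep
  v10 WRITE d 29 -> skip
  v11 WRITE a 28 -> skip
  v12 WRITE a 12 -> skip
  v13 WRITE a 52 -> skip
  v14 WRITE b 8 -> drop (> snap)
  v15 WRITE a 44 -> skip
Collected: [(2, 32), (5, 25), (9, 37)]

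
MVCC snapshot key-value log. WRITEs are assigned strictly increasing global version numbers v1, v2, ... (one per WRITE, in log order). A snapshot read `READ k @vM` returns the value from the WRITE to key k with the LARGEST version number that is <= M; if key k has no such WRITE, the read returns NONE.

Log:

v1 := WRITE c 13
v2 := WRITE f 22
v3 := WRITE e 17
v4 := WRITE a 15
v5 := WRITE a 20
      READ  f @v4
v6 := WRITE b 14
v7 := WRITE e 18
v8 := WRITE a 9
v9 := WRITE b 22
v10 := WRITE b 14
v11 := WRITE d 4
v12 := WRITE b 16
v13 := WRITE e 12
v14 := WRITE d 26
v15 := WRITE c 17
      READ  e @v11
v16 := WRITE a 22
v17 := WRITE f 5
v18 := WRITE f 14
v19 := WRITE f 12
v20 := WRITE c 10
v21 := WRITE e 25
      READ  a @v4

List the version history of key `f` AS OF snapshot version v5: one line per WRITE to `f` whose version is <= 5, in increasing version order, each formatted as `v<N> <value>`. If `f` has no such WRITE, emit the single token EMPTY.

Scan writes for key=f with version <= 5:
  v1 WRITE c 13 -> skip
  v2 WRITE f 22 -> keep
  v3 WRITE e 17 -> skip
  v4 WRITE a 15 -> skip
  v5 WRITE a 20 -> skip
  v6 WRITE b 14 -> skip
  v7 WRITE e 18 -> skip
  v8 WRITE a 9 -> skip
  v9 WRITE b 22 -> skip
  v10 WRITE b 14 -> skip
  v11 WRITE d 4 -> skip
  v12 WRITE b 16 -> skip
  v13 WRITE e 12 -> skip
  v14 WRITE d 26 -> skip
  v15 WRITE c 17 -> skip
  v16 WRITE a 22 -> skip
  v17 WRITE f 5 -> drop (> snap)
  v18 WRITE f 14 -> drop (> snap)
  v19 WRITE f 12 -> drop (> snap)
  v20 WRITE c 10 -> skip
  v21 WRITE e 25 -> skip
Collected: [(2, 22)]

Answer: v2 22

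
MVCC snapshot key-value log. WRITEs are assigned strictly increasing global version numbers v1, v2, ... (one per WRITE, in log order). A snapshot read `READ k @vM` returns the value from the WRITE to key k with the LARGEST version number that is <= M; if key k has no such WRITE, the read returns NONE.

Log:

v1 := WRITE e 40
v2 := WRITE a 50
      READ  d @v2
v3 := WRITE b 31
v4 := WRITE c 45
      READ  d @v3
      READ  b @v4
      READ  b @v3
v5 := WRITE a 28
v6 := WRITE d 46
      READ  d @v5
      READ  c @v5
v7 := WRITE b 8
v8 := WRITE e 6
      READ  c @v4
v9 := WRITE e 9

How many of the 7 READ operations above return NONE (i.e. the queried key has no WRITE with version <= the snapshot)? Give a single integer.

Answer: 3

Derivation:
v1: WRITE e=40  (e history now [(1, 40)])
v2: WRITE a=50  (a history now [(2, 50)])
READ d @v2: history=[] -> no version <= 2 -> NONE
v3: WRITE b=31  (b history now [(3, 31)])
v4: WRITE c=45  (c history now [(4, 45)])
READ d @v3: history=[] -> no version <= 3 -> NONE
READ b @v4: history=[(3, 31)] -> pick v3 -> 31
READ b @v3: history=[(3, 31)] -> pick v3 -> 31
v5: WRITE a=28  (a history now [(2, 50), (5, 28)])
v6: WRITE d=46  (d history now [(6, 46)])
READ d @v5: history=[(6, 46)] -> no version <= 5 -> NONE
READ c @v5: history=[(4, 45)] -> pick v4 -> 45
v7: WRITE b=8  (b history now [(3, 31), (7, 8)])
v8: WRITE e=6  (e history now [(1, 40), (8, 6)])
READ c @v4: history=[(4, 45)] -> pick v4 -> 45
v9: WRITE e=9  (e history now [(1, 40), (8, 6), (9, 9)])
Read results in order: ['NONE', 'NONE', '31', '31', 'NONE', '45', '45']
NONE count = 3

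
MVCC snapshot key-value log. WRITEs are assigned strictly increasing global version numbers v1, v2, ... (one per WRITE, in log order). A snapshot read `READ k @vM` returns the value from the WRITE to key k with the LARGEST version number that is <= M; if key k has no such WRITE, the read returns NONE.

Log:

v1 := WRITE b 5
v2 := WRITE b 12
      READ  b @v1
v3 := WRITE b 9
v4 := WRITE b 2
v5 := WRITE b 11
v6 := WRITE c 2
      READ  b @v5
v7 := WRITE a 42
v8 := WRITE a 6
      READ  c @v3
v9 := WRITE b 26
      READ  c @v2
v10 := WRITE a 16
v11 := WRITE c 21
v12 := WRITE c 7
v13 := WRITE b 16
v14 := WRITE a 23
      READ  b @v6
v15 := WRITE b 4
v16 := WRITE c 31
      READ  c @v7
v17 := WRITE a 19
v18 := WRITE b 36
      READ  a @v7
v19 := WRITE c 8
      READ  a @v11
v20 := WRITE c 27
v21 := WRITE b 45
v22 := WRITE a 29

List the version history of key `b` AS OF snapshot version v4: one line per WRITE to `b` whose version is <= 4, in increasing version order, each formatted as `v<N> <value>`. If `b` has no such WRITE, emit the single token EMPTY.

Scan writes for key=b with version <= 4:
  v1 WRITE b 5 -> keep
  v2 WRITE b 12 -> keep
  v3 WRITE b 9 -> keep
  v4 WRITE b 2 -> keep
  v5 WRITE b 11 -> drop (> snap)
  v6 WRITE c 2 -> skip
  v7 WRITE a 42 -> skip
  v8 WRITE a 6 -> skip
  v9 WRITE b 26 -> drop (> snap)
  v10 WRITE a 16 -> skip
  v11 WRITE c 21 -> skip
  v12 WRITE c 7 -> skip
  v13 WRITE b 16 -> drop (> snap)
  v14 WRITE a 23 -> skip
  v15 WRITE b 4 -> drop (> snap)
  v16 WRITE c 31 -> skip
  v17 WRITE a 19 -> skip
  v18 WRITE b 36 -> drop (> snap)
  v19 WRITE c 8 -> skip
  v20 WRITE c 27 -> skip
  v21 WRITE b 45 -> drop (> snap)
  v22 WRITE a 29 -> skip
Collected: [(1, 5), (2, 12), (3, 9), (4, 2)]

Answer: v1 5
v2 12
v3 9
v4 2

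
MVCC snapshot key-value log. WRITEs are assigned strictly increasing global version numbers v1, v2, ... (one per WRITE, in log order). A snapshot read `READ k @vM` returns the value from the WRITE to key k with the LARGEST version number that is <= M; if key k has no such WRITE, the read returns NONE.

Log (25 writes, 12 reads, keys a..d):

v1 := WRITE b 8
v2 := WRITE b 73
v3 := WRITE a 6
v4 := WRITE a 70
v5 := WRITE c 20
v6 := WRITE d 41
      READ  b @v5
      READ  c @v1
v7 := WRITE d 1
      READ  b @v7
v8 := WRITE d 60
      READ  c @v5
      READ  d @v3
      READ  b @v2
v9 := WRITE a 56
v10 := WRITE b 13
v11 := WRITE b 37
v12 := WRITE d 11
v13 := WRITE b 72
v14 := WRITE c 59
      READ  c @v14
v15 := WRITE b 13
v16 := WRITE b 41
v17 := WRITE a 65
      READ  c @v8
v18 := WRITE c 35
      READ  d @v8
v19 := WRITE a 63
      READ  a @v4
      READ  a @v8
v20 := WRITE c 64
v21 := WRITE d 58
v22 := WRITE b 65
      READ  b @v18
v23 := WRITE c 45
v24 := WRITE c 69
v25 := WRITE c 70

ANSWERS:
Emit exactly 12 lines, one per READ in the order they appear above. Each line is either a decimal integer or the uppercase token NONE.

Answer: 73
NONE
73
20
NONE
73
59
20
60
70
70
41

Derivation:
v1: WRITE b=8  (b history now [(1, 8)])
v2: WRITE b=73  (b history now [(1, 8), (2, 73)])
v3: WRITE a=6  (a history now [(3, 6)])
v4: WRITE a=70  (a history now [(3, 6), (4, 70)])
v5: WRITE c=20  (c history now [(5, 20)])
v6: WRITE d=41  (d history now [(6, 41)])
READ b @v5: history=[(1, 8), (2, 73)] -> pick v2 -> 73
READ c @v1: history=[(5, 20)] -> no version <= 1 -> NONE
v7: WRITE d=1  (d history now [(6, 41), (7, 1)])
READ b @v7: history=[(1, 8), (2, 73)] -> pick v2 -> 73
v8: WRITE d=60  (d history now [(6, 41), (7, 1), (8, 60)])
READ c @v5: history=[(5, 20)] -> pick v5 -> 20
READ d @v3: history=[(6, 41), (7, 1), (8, 60)] -> no version <= 3 -> NONE
READ b @v2: history=[(1, 8), (2, 73)] -> pick v2 -> 73
v9: WRITE a=56  (a history now [(3, 6), (4, 70), (9, 56)])
v10: WRITE b=13  (b history now [(1, 8), (2, 73), (10, 13)])
v11: WRITE b=37  (b history now [(1, 8), (2, 73), (10, 13), (11, 37)])
v12: WRITE d=11  (d history now [(6, 41), (7, 1), (8, 60), (12, 11)])
v13: WRITE b=72  (b history now [(1, 8), (2, 73), (10, 13), (11, 37), (13, 72)])
v14: WRITE c=59  (c history now [(5, 20), (14, 59)])
READ c @v14: history=[(5, 20), (14, 59)] -> pick v14 -> 59
v15: WRITE b=13  (b history now [(1, 8), (2, 73), (10, 13), (11, 37), (13, 72), (15, 13)])
v16: WRITE b=41  (b history now [(1, 8), (2, 73), (10, 13), (11, 37), (13, 72), (15, 13), (16, 41)])
v17: WRITE a=65  (a history now [(3, 6), (4, 70), (9, 56), (17, 65)])
READ c @v8: history=[(5, 20), (14, 59)] -> pick v5 -> 20
v18: WRITE c=35  (c history now [(5, 20), (14, 59), (18, 35)])
READ d @v8: history=[(6, 41), (7, 1), (8, 60), (12, 11)] -> pick v8 -> 60
v19: WRITE a=63  (a history now [(3, 6), (4, 70), (9, 56), (17, 65), (19, 63)])
READ a @v4: history=[(3, 6), (4, 70), (9, 56), (17, 65), (19, 63)] -> pick v4 -> 70
READ a @v8: history=[(3, 6), (4, 70), (9, 56), (17, 65), (19, 63)] -> pick v4 -> 70
v20: WRITE c=64  (c history now [(5, 20), (14, 59), (18, 35), (20, 64)])
v21: WRITE d=58  (d history now [(6, 41), (7, 1), (8, 60), (12, 11), (21, 58)])
v22: WRITE b=65  (b history now [(1, 8), (2, 73), (10, 13), (11, 37), (13, 72), (15, 13), (16, 41), (22, 65)])
READ b @v18: history=[(1, 8), (2, 73), (10, 13), (11, 37), (13, 72), (15, 13), (16, 41), (22, 65)] -> pick v16 -> 41
v23: WRITE c=45  (c history now [(5, 20), (14, 59), (18, 35), (20, 64), (23, 45)])
v24: WRITE c=69  (c history now [(5, 20), (14, 59), (18, 35), (20, 64), (23, 45), (24, 69)])
v25: WRITE c=70  (c history now [(5, 20), (14, 59), (18, 35), (20, 64), (23, 45), (24, 69), (25, 70)])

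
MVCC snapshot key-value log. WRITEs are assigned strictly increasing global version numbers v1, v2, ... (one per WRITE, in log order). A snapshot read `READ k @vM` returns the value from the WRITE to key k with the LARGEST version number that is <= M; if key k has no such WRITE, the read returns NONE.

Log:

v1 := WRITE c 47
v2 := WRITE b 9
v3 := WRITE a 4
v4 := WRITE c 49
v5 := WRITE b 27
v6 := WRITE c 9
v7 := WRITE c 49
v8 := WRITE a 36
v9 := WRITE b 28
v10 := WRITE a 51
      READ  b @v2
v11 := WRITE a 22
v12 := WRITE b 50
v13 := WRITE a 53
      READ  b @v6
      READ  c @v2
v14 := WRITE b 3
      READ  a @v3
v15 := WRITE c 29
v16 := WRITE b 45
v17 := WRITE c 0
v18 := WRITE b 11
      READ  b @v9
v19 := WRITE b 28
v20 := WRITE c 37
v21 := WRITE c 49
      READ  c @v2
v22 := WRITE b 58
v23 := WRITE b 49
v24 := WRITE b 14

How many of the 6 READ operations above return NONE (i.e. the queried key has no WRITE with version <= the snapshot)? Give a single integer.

v1: WRITE c=47  (c history now [(1, 47)])
v2: WRITE b=9  (b history now [(2, 9)])
v3: WRITE a=4  (a history now [(3, 4)])
v4: WRITE c=49  (c history now [(1, 47), (4, 49)])
v5: WRITE b=27  (b history now [(2, 9), (5, 27)])
v6: WRITE c=9  (c history now [(1, 47), (4, 49), (6, 9)])
v7: WRITE c=49  (c history now [(1, 47), (4, 49), (6, 9), (7, 49)])
v8: WRITE a=36  (a history now [(3, 4), (8, 36)])
v9: WRITE b=28  (b history now [(2, 9), (5, 27), (9, 28)])
v10: WRITE a=51  (a history now [(3, 4), (8, 36), (10, 51)])
READ b @v2: history=[(2, 9), (5, 27), (9, 28)] -> pick v2 -> 9
v11: WRITE a=22  (a history now [(3, 4), (8, 36), (10, 51), (11, 22)])
v12: WRITE b=50  (b history now [(2, 9), (5, 27), (9, 28), (12, 50)])
v13: WRITE a=53  (a history now [(3, 4), (8, 36), (10, 51), (11, 22), (13, 53)])
READ b @v6: history=[(2, 9), (5, 27), (9, 28), (12, 50)] -> pick v5 -> 27
READ c @v2: history=[(1, 47), (4, 49), (6, 9), (7, 49)] -> pick v1 -> 47
v14: WRITE b=3  (b history now [(2, 9), (5, 27), (9, 28), (12, 50), (14, 3)])
READ a @v3: history=[(3, 4), (8, 36), (10, 51), (11, 22), (13, 53)] -> pick v3 -> 4
v15: WRITE c=29  (c history now [(1, 47), (4, 49), (6, 9), (7, 49), (15, 29)])
v16: WRITE b=45  (b history now [(2, 9), (5, 27), (9, 28), (12, 50), (14, 3), (16, 45)])
v17: WRITE c=0  (c history now [(1, 47), (4, 49), (6, 9), (7, 49), (15, 29), (17, 0)])
v18: WRITE b=11  (b history now [(2, 9), (5, 27), (9, 28), (12, 50), (14, 3), (16, 45), (18, 11)])
READ b @v9: history=[(2, 9), (5, 27), (9, 28), (12, 50), (14, 3), (16, 45), (18, 11)] -> pick v9 -> 28
v19: WRITE b=28  (b history now [(2, 9), (5, 27), (9, 28), (12, 50), (14, 3), (16, 45), (18, 11), (19, 28)])
v20: WRITE c=37  (c history now [(1, 47), (4, 49), (6, 9), (7, 49), (15, 29), (17, 0), (20, 37)])
v21: WRITE c=49  (c history now [(1, 47), (4, 49), (6, 9), (7, 49), (15, 29), (17, 0), (20, 37), (21, 49)])
READ c @v2: history=[(1, 47), (4, 49), (6, 9), (7, 49), (15, 29), (17, 0), (20, 37), (21, 49)] -> pick v1 -> 47
v22: WRITE b=58  (b history now [(2, 9), (5, 27), (9, 28), (12, 50), (14, 3), (16, 45), (18, 11), (19, 28), (22, 58)])
v23: WRITE b=49  (b history now [(2, 9), (5, 27), (9, 28), (12, 50), (14, 3), (16, 45), (18, 11), (19, 28), (22, 58), (23, 49)])
v24: WRITE b=14  (b history now [(2, 9), (5, 27), (9, 28), (12, 50), (14, 3), (16, 45), (18, 11), (19, 28), (22, 58), (23, 49), (24, 14)])
Read results in order: ['9', '27', '47', '4', '28', '47']
NONE count = 0

Answer: 0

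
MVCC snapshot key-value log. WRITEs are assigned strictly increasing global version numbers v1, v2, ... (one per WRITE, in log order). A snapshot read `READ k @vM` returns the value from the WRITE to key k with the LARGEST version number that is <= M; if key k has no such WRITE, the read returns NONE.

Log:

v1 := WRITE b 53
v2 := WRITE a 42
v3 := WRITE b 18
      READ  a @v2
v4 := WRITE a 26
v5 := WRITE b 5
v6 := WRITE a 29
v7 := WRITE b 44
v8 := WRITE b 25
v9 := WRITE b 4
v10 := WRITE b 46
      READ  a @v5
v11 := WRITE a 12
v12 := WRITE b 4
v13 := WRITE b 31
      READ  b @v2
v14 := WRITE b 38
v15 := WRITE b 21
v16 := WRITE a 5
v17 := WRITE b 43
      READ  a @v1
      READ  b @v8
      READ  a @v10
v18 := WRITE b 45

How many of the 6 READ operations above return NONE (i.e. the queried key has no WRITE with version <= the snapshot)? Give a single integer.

v1: WRITE b=53  (b history now [(1, 53)])
v2: WRITE a=42  (a history now [(2, 42)])
v3: WRITE b=18  (b history now [(1, 53), (3, 18)])
READ a @v2: history=[(2, 42)] -> pick v2 -> 42
v4: WRITE a=26  (a history now [(2, 42), (4, 26)])
v5: WRITE b=5  (b history now [(1, 53), (3, 18), (5, 5)])
v6: WRITE a=29  (a history now [(2, 42), (4, 26), (6, 29)])
v7: WRITE b=44  (b history now [(1, 53), (3, 18), (5, 5), (7, 44)])
v8: WRITE b=25  (b history now [(1, 53), (3, 18), (5, 5), (7, 44), (8, 25)])
v9: WRITE b=4  (b history now [(1, 53), (3, 18), (5, 5), (7, 44), (8, 25), (9, 4)])
v10: WRITE b=46  (b history now [(1, 53), (3, 18), (5, 5), (7, 44), (8, 25), (9, 4), (10, 46)])
READ a @v5: history=[(2, 42), (4, 26), (6, 29)] -> pick v4 -> 26
v11: WRITE a=12  (a history now [(2, 42), (4, 26), (6, 29), (11, 12)])
v12: WRITE b=4  (b history now [(1, 53), (3, 18), (5, 5), (7, 44), (8, 25), (9, 4), (10, 46), (12, 4)])
v13: WRITE b=31  (b history now [(1, 53), (3, 18), (5, 5), (7, 44), (8, 25), (9, 4), (10, 46), (12, 4), (13, 31)])
READ b @v2: history=[(1, 53), (3, 18), (5, 5), (7, 44), (8, 25), (9, 4), (10, 46), (12, 4), (13, 31)] -> pick v1 -> 53
v14: WRITE b=38  (b history now [(1, 53), (3, 18), (5, 5), (7, 44), (8, 25), (9, 4), (10, 46), (12, 4), (13, 31), (14, 38)])
v15: WRITE b=21  (b history now [(1, 53), (3, 18), (5, 5), (7, 44), (8, 25), (9, 4), (10, 46), (12, 4), (13, 31), (14, 38), (15, 21)])
v16: WRITE a=5  (a history now [(2, 42), (4, 26), (6, 29), (11, 12), (16, 5)])
v17: WRITE b=43  (b history now [(1, 53), (3, 18), (5, 5), (7, 44), (8, 25), (9, 4), (10, 46), (12, 4), (13, 31), (14, 38), (15, 21), (17, 43)])
READ a @v1: history=[(2, 42), (4, 26), (6, 29), (11, 12), (16, 5)] -> no version <= 1 -> NONE
READ b @v8: history=[(1, 53), (3, 18), (5, 5), (7, 44), (8, 25), (9, 4), (10, 46), (12, 4), (13, 31), (14, 38), (15, 21), (17, 43)] -> pick v8 -> 25
READ a @v10: history=[(2, 42), (4, 26), (6, 29), (11, 12), (16, 5)] -> pick v6 -> 29
v18: WRITE b=45  (b history now [(1, 53), (3, 18), (5, 5), (7, 44), (8, 25), (9, 4), (10, 46), (12, 4), (13, 31), (14, 38), (15, 21), (17, 43), (18, 45)])
Read results in order: ['42', '26', '53', 'NONE', '25', '29']
NONE count = 1

Answer: 1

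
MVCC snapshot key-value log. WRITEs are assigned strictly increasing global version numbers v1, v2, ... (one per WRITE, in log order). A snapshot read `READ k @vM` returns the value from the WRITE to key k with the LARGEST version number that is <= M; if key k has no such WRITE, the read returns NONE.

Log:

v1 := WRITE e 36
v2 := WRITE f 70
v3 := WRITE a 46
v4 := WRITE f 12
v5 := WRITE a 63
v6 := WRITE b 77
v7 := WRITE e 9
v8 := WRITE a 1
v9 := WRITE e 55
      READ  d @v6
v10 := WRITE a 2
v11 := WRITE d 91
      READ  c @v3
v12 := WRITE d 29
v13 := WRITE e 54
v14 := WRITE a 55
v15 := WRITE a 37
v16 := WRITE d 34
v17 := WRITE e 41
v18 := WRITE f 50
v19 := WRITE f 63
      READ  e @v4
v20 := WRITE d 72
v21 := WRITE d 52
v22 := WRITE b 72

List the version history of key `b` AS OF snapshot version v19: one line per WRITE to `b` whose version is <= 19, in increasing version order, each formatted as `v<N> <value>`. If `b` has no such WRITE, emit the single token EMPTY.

Scan writes for key=b with version <= 19:
  v1 WRITE e 36 -> skip
  v2 WRITE f 70 -> skip
  v3 WRITE a 46 -> skip
  v4 WRITE f 12 -> skip
  v5 WRITE a 63 -> skip
  v6 WRITE b 77 -> keep
  v7 WRITE e 9 -> skip
  v8 WRITE a 1 -> skip
  v9 WRITE e 55 -> skip
  v10 WRITE a 2 -> skip
  v11 WRITE d 91 -> skip
  v12 WRITE d 29 -> skip
  v13 WRITE e 54 -> skip
  v14 WRITE a 55 -> skip
  v15 WRITE a 37 -> skip
  v16 WRITE d 34 -> skip
  v17 WRITE e 41 -> skip
  v18 WRITE f 50 -> skip
  v19 WRITE f 63 -> skip
  v20 WRITE d 72 -> skip
  v21 WRITE d 52 -> skip
  v22 WRITE b 72 -> drop (> snap)
Collected: [(6, 77)]

Answer: v6 77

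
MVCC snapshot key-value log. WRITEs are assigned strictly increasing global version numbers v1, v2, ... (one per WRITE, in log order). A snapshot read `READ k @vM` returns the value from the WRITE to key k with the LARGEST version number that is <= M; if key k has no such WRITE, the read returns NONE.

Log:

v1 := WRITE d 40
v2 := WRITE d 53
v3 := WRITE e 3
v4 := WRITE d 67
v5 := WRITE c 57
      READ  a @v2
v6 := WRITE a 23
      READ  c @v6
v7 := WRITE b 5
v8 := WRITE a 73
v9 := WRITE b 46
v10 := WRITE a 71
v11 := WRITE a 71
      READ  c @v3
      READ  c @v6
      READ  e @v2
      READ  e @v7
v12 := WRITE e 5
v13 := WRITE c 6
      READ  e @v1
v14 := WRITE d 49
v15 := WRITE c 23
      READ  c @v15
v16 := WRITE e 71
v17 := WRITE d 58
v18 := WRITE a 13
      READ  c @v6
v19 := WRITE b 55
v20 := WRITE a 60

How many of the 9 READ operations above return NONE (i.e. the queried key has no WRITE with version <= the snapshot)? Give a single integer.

v1: WRITE d=40  (d history now [(1, 40)])
v2: WRITE d=53  (d history now [(1, 40), (2, 53)])
v3: WRITE e=3  (e history now [(3, 3)])
v4: WRITE d=67  (d history now [(1, 40), (2, 53), (4, 67)])
v5: WRITE c=57  (c history now [(5, 57)])
READ a @v2: history=[] -> no version <= 2 -> NONE
v6: WRITE a=23  (a history now [(6, 23)])
READ c @v6: history=[(5, 57)] -> pick v5 -> 57
v7: WRITE b=5  (b history now [(7, 5)])
v8: WRITE a=73  (a history now [(6, 23), (8, 73)])
v9: WRITE b=46  (b history now [(7, 5), (9, 46)])
v10: WRITE a=71  (a history now [(6, 23), (8, 73), (10, 71)])
v11: WRITE a=71  (a history now [(6, 23), (8, 73), (10, 71), (11, 71)])
READ c @v3: history=[(5, 57)] -> no version <= 3 -> NONE
READ c @v6: history=[(5, 57)] -> pick v5 -> 57
READ e @v2: history=[(3, 3)] -> no version <= 2 -> NONE
READ e @v7: history=[(3, 3)] -> pick v3 -> 3
v12: WRITE e=5  (e history now [(3, 3), (12, 5)])
v13: WRITE c=6  (c history now [(5, 57), (13, 6)])
READ e @v1: history=[(3, 3), (12, 5)] -> no version <= 1 -> NONE
v14: WRITE d=49  (d history now [(1, 40), (2, 53), (4, 67), (14, 49)])
v15: WRITE c=23  (c history now [(5, 57), (13, 6), (15, 23)])
READ c @v15: history=[(5, 57), (13, 6), (15, 23)] -> pick v15 -> 23
v16: WRITE e=71  (e history now [(3, 3), (12, 5), (16, 71)])
v17: WRITE d=58  (d history now [(1, 40), (2, 53), (4, 67), (14, 49), (17, 58)])
v18: WRITE a=13  (a history now [(6, 23), (8, 73), (10, 71), (11, 71), (18, 13)])
READ c @v6: history=[(5, 57), (13, 6), (15, 23)] -> pick v5 -> 57
v19: WRITE b=55  (b history now [(7, 5), (9, 46), (19, 55)])
v20: WRITE a=60  (a history now [(6, 23), (8, 73), (10, 71), (11, 71), (18, 13), (20, 60)])
Read results in order: ['NONE', '57', 'NONE', '57', 'NONE', '3', 'NONE', '23', '57']
NONE count = 4

Answer: 4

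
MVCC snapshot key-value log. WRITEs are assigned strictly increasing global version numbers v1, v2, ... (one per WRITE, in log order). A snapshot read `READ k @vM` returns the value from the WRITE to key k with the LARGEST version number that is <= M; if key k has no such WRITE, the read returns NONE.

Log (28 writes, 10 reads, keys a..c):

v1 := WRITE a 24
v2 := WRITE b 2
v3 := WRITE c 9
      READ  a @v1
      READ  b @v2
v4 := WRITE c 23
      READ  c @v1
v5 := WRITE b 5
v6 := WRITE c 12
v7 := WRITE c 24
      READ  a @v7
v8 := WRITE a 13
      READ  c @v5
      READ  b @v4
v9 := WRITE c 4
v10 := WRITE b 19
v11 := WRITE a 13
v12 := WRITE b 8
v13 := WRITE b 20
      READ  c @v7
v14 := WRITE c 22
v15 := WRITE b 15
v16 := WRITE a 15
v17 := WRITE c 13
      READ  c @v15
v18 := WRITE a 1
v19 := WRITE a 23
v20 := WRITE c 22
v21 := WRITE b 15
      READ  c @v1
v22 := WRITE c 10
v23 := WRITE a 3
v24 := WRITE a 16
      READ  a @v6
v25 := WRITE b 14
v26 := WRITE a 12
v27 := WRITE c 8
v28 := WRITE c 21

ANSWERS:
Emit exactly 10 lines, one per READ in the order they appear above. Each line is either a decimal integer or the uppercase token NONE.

Answer: 24
2
NONE
24
23
2
24
22
NONE
24

Derivation:
v1: WRITE a=24  (a history now [(1, 24)])
v2: WRITE b=2  (b history now [(2, 2)])
v3: WRITE c=9  (c history now [(3, 9)])
READ a @v1: history=[(1, 24)] -> pick v1 -> 24
READ b @v2: history=[(2, 2)] -> pick v2 -> 2
v4: WRITE c=23  (c history now [(3, 9), (4, 23)])
READ c @v1: history=[(3, 9), (4, 23)] -> no version <= 1 -> NONE
v5: WRITE b=5  (b history now [(2, 2), (5, 5)])
v6: WRITE c=12  (c history now [(3, 9), (4, 23), (6, 12)])
v7: WRITE c=24  (c history now [(3, 9), (4, 23), (6, 12), (7, 24)])
READ a @v7: history=[(1, 24)] -> pick v1 -> 24
v8: WRITE a=13  (a history now [(1, 24), (8, 13)])
READ c @v5: history=[(3, 9), (4, 23), (6, 12), (7, 24)] -> pick v4 -> 23
READ b @v4: history=[(2, 2), (5, 5)] -> pick v2 -> 2
v9: WRITE c=4  (c history now [(3, 9), (4, 23), (6, 12), (7, 24), (9, 4)])
v10: WRITE b=19  (b history now [(2, 2), (5, 5), (10, 19)])
v11: WRITE a=13  (a history now [(1, 24), (8, 13), (11, 13)])
v12: WRITE b=8  (b history now [(2, 2), (5, 5), (10, 19), (12, 8)])
v13: WRITE b=20  (b history now [(2, 2), (5, 5), (10, 19), (12, 8), (13, 20)])
READ c @v7: history=[(3, 9), (4, 23), (6, 12), (7, 24), (9, 4)] -> pick v7 -> 24
v14: WRITE c=22  (c history now [(3, 9), (4, 23), (6, 12), (7, 24), (9, 4), (14, 22)])
v15: WRITE b=15  (b history now [(2, 2), (5, 5), (10, 19), (12, 8), (13, 20), (15, 15)])
v16: WRITE a=15  (a history now [(1, 24), (8, 13), (11, 13), (16, 15)])
v17: WRITE c=13  (c history now [(3, 9), (4, 23), (6, 12), (7, 24), (9, 4), (14, 22), (17, 13)])
READ c @v15: history=[(3, 9), (4, 23), (6, 12), (7, 24), (9, 4), (14, 22), (17, 13)] -> pick v14 -> 22
v18: WRITE a=1  (a history now [(1, 24), (8, 13), (11, 13), (16, 15), (18, 1)])
v19: WRITE a=23  (a history now [(1, 24), (8, 13), (11, 13), (16, 15), (18, 1), (19, 23)])
v20: WRITE c=22  (c history now [(3, 9), (4, 23), (6, 12), (7, 24), (9, 4), (14, 22), (17, 13), (20, 22)])
v21: WRITE b=15  (b history now [(2, 2), (5, 5), (10, 19), (12, 8), (13, 20), (15, 15), (21, 15)])
READ c @v1: history=[(3, 9), (4, 23), (6, 12), (7, 24), (9, 4), (14, 22), (17, 13), (20, 22)] -> no version <= 1 -> NONE
v22: WRITE c=10  (c history now [(3, 9), (4, 23), (6, 12), (7, 24), (9, 4), (14, 22), (17, 13), (20, 22), (22, 10)])
v23: WRITE a=3  (a history now [(1, 24), (8, 13), (11, 13), (16, 15), (18, 1), (19, 23), (23, 3)])
v24: WRITE a=16  (a history now [(1, 24), (8, 13), (11, 13), (16, 15), (18, 1), (19, 23), (23, 3), (24, 16)])
READ a @v6: history=[(1, 24), (8, 13), (11, 13), (16, 15), (18, 1), (19, 23), (23, 3), (24, 16)] -> pick v1 -> 24
v25: WRITE b=14  (b history now [(2, 2), (5, 5), (10, 19), (12, 8), (13, 20), (15, 15), (21, 15), (25, 14)])
v26: WRITE a=12  (a history now [(1, 24), (8, 13), (11, 13), (16, 15), (18, 1), (19, 23), (23, 3), (24, 16), (26, 12)])
v27: WRITE c=8  (c history now [(3, 9), (4, 23), (6, 12), (7, 24), (9, 4), (14, 22), (17, 13), (20, 22), (22, 10), (27, 8)])
v28: WRITE c=21  (c history now [(3, 9), (4, 23), (6, 12), (7, 24), (9, 4), (14, 22), (17, 13), (20, 22), (22, 10), (27, 8), (28, 21)])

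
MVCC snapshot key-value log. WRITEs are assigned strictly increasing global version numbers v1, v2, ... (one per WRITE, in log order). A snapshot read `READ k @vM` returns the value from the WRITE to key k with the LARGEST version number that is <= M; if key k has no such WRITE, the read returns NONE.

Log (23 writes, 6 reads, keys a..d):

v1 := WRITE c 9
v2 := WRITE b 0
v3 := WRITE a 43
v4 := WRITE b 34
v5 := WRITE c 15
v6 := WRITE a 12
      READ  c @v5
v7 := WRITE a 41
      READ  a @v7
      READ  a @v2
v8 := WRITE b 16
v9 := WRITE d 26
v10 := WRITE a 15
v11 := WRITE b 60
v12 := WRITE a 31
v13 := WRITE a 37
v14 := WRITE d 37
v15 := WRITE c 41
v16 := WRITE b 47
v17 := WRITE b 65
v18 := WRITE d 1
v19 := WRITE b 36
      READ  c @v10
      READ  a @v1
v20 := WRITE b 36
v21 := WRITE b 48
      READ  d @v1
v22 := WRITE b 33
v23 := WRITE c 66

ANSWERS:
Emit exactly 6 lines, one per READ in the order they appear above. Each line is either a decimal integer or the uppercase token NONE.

v1: WRITE c=9  (c history now [(1, 9)])
v2: WRITE b=0  (b history now [(2, 0)])
v3: WRITE a=43  (a history now [(3, 43)])
v4: WRITE b=34  (b history now [(2, 0), (4, 34)])
v5: WRITE c=15  (c history now [(1, 9), (5, 15)])
v6: WRITE a=12  (a history now [(3, 43), (6, 12)])
READ c @v5: history=[(1, 9), (5, 15)] -> pick v5 -> 15
v7: WRITE a=41  (a history now [(3, 43), (6, 12), (7, 41)])
READ a @v7: history=[(3, 43), (6, 12), (7, 41)] -> pick v7 -> 41
READ a @v2: history=[(3, 43), (6, 12), (7, 41)] -> no version <= 2 -> NONE
v8: WRITE b=16  (b history now [(2, 0), (4, 34), (8, 16)])
v9: WRITE d=26  (d history now [(9, 26)])
v10: WRITE a=15  (a history now [(3, 43), (6, 12), (7, 41), (10, 15)])
v11: WRITE b=60  (b history now [(2, 0), (4, 34), (8, 16), (11, 60)])
v12: WRITE a=31  (a history now [(3, 43), (6, 12), (7, 41), (10, 15), (12, 31)])
v13: WRITE a=37  (a history now [(3, 43), (6, 12), (7, 41), (10, 15), (12, 31), (13, 37)])
v14: WRITE d=37  (d history now [(9, 26), (14, 37)])
v15: WRITE c=41  (c history now [(1, 9), (5, 15), (15, 41)])
v16: WRITE b=47  (b history now [(2, 0), (4, 34), (8, 16), (11, 60), (16, 47)])
v17: WRITE b=65  (b history now [(2, 0), (4, 34), (8, 16), (11, 60), (16, 47), (17, 65)])
v18: WRITE d=1  (d history now [(9, 26), (14, 37), (18, 1)])
v19: WRITE b=36  (b history now [(2, 0), (4, 34), (8, 16), (11, 60), (16, 47), (17, 65), (19, 36)])
READ c @v10: history=[(1, 9), (5, 15), (15, 41)] -> pick v5 -> 15
READ a @v1: history=[(3, 43), (6, 12), (7, 41), (10, 15), (12, 31), (13, 37)] -> no version <= 1 -> NONE
v20: WRITE b=36  (b history now [(2, 0), (4, 34), (8, 16), (11, 60), (16, 47), (17, 65), (19, 36), (20, 36)])
v21: WRITE b=48  (b history now [(2, 0), (4, 34), (8, 16), (11, 60), (16, 47), (17, 65), (19, 36), (20, 36), (21, 48)])
READ d @v1: history=[(9, 26), (14, 37), (18, 1)] -> no version <= 1 -> NONE
v22: WRITE b=33  (b history now [(2, 0), (4, 34), (8, 16), (11, 60), (16, 47), (17, 65), (19, 36), (20, 36), (21, 48), (22, 33)])
v23: WRITE c=66  (c history now [(1, 9), (5, 15), (15, 41), (23, 66)])

Answer: 15
41
NONE
15
NONE
NONE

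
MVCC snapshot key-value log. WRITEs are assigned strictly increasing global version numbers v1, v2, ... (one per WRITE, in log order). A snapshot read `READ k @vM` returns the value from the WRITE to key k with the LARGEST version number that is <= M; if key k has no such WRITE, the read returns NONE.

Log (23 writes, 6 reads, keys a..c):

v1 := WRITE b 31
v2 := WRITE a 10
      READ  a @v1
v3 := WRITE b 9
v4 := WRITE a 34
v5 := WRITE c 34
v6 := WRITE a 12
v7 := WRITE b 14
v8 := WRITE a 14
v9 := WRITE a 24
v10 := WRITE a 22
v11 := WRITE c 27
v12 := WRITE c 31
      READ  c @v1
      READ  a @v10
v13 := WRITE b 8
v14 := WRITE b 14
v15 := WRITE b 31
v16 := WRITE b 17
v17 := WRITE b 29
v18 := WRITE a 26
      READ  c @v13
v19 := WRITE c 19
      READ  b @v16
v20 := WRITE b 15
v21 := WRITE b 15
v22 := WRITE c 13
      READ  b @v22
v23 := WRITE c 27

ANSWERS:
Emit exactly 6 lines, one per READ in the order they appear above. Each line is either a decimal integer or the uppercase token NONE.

Answer: NONE
NONE
22
31
17
15

Derivation:
v1: WRITE b=31  (b history now [(1, 31)])
v2: WRITE a=10  (a history now [(2, 10)])
READ a @v1: history=[(2, 10)] -> no version <= 1 -> NONE
v3: WRITE b=9  (b history now [(1, 31), (3, 9)])
v4: WRITE a=34  (a history now [(2, 10), (4, 34)])
v5: WRITE c=34  (c history now [(5, 34)])
v6: WRITE a=12  (a history now [(2, 10), (4, 34), (6, 12)])
v7: WRITE b=14  (b history now [(1, 31), (3, 9), (7, 14)])
v8: WRITE a=14  (a history now [(2, 10), (4, 34), (6, 12), (8, 14)])
v9: WRITE a=24  (a history now [(2, 10), (4, 34), (6, 12), (8, 14), (9, 24)])
v10: WRITE a=22  (a history now [(2, 10), (4, 34), (6, 12), (8, 14), (9, 24), (10, 22)])
v11: WRITE c=27  (c history now [(5, 34), (11, 27)])
v12: WRITE c=31  (c history now [(5, 34), (11, 27), (12, 31)])
READ c @v1: history=[(5, 34), (11, 27), (12, 31)] -> no version <= 1 -> NONE
READ a @v10: history=[(2, 10), (4, 34), (6, 12), (8, 14), (9, 24), (10, 22)] -> pick v10 -> 22
v13: WRITE b=8  (b history now [(1, 31), (3, 9), (7, 14), (13, 8)])
v14: WRITE b=14  (b history now [(1, 31), (3, 9), (7, 14), (13, 8), (14, 14)])
v15: WRITE b=31  (b history now [(1, 31), (3, 9), (7, 14), (13, 8), (14, 14), (15, 31)])
v16: WRITE b=17  (b history now [(1, 31), (3, 9), (7, 14), (13, 8), (14, 14), (15, 31), (16, 17)])
v17: WRITE b=29  (b history now [(1, 31), (3, 9), (7, 14), (13, 8), (14, 14), (15, 31), (16, 17), (17, 29)])
v18: WRITE a=26  (a history now [(2, 10), (4, 34), (6, 12), (8, 14), (9, 24), (10, 22), (18, 26)])
READ c @v13: history=[(5, 34), (11, 27), (12, 31)] -> pick v12 -> 31
v19: WRITE c=19  (c history now [(5, 34), (11, 27), (12, 31), (19, 19)])
READ b @v16: history=[(1, 31), (3, 9), (7, 14), (13, 8), (14, 14), (15, 31), (16, 17), (17, 29)] -> pick v16 -> 17
v20: WRITE b=15  (b history now [(1, 31), (3, 9), (7, 14), (13, 8), (14, 14), (15, 31), (16, 17), (17, 29), (20, 15)])
v21: WRITE b=15  (b history now [(1, 31), (3, 9), (7, 14), (13, 8), (14, 14), (15, 31), (16, 17), (17, 29), (20, 15), (21, 15)])
v22: WRITE c=13  (c history now [(5, 34), (11, 27), (12, 31), (19, 19), (22, 13)])
READ b @v22: history=[(1, 31), (3, 9), (7, 14), (13, 8), (14, 14), (15, 31), (16, 17), (17, 29), (20, 15), (21, 15)] -> pick v21 -> 15
v23: WRITE c=27  (c history now [(5, 34), (11, 27), (12, 31), (19, 19), (22, 13), (23, 27)])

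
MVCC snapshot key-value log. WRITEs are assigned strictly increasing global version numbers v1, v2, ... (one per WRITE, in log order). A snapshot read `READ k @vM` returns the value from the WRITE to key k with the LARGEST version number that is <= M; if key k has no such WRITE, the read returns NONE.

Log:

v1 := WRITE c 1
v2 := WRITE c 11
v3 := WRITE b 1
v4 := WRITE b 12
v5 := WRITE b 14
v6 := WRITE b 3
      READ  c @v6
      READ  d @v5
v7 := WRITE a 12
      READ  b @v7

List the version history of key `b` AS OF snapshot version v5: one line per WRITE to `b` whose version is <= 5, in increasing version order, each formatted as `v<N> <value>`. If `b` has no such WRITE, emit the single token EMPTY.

Answer: v3 1
v4 12
v5 14

Derivation:
Scan writes for key=b with version <= 5:
  v1 WRITE c 1 -> skip
  v2 WRITE c 11 -> skip
  v3 WRITE b 1 -> keep
  v4 WRITE b 12 -> keep
  v5 WRITE b 14 -> keep
  v6 WRITE b 3 -> drop (> snap)
  v7 WRITE a 12 -> skip
Collected: [(3, 1), (4, 12), (5, 14)]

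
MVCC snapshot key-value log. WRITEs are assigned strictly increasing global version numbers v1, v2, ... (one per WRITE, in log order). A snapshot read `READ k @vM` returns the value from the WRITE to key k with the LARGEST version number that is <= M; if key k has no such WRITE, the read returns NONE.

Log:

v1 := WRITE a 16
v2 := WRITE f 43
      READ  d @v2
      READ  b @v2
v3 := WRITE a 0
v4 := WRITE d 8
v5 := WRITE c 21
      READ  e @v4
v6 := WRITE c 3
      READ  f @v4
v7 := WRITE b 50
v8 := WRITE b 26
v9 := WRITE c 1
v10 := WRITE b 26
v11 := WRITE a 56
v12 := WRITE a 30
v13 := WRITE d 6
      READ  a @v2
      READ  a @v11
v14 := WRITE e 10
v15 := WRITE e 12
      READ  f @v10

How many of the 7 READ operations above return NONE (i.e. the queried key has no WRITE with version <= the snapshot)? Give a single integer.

Answer: 3

Derivation:
v1: WRITE a=16  (a history now [(1, 16)])
v2: WRITE f=43  (f history now [(2, 43)])
READ d @v2: history=[] -> no version <= 2 -> NONE
READ b @v2: history=[] -> no version <= 2 -> NONE
v3: WRITE a=0  (a history now [(1, 16), (3, 0)])
v4: WRITE d=8  (d history now [(4, 8)])
v5: WRITE c=21  (c history now [(5, 21)])
READ e @v4: history=[] -> no version <= 4 -> NONE
v6: WRITE c=3  (c history now [(5, 21), (6, 3)])
READ f @v4: history=[(2, 43)] -> pick v2 -> 43
v7: WRITE b=50  (b history now [(7, 50)])
v8: WRITE b=26  (b history now [(7, 50), (8, 26)])
v9: WRITE c=1  (c history now [(5, 21), (6, 3), (9, 1)])
v10: WRITE b=26  (b history now [(7, 50), (8, 26), (10, 26)])
v11: WRITE a=56  (a history now [(1, 16), (3, 0), (11, 56)])
v12: WRITE a=30  (a history now [(1, 16), (3, 0), (11, 56), (12, 30)])
v13: WRITE d=6  (d history now [(4, 8), (13, 6)])
READ a @v2: history=[(1, 16), (3, 0), (11, 56), (12, 30)] -> pick v1 -> 16
READ a @v11: history=[(1, 16), (3, 0), (11, 56), (12, 30)] -> pick v11 -> 56
v14: WRITE e=10  (e history now [(14, 10)])
v15: WRITE e=12  (e history now [(14, 10), (15, 12)])
READ f @v10: history=[(2, 43)] -> pick v2 -> 43
Read results in order: ['NONE', 'NONE', 'NONE', '43', '16', '56', '43']
NONE count = 3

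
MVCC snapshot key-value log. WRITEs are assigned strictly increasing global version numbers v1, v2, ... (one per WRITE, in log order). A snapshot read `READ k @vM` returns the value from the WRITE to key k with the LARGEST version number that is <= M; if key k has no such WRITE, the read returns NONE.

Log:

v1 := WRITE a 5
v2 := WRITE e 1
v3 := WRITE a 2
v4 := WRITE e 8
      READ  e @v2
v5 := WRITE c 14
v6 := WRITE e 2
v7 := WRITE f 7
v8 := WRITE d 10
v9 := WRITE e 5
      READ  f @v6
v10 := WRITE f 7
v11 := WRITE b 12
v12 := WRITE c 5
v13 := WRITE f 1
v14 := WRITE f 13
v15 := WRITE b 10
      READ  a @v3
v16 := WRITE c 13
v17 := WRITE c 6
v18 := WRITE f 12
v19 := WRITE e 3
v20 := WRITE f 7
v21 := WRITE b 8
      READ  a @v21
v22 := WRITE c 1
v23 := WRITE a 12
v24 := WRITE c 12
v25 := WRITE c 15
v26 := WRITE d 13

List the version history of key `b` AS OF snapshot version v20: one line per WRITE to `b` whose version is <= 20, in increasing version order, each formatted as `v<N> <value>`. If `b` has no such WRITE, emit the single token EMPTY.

Scan writes for key=b with version <= 20:
  v1 WRITE a 5 -> skip
  v2 WRITE e 1 -> skip
  v3 WRITE a 2 -> skip
  v4 WRITE e 8 -> skip
  v5 WRITE c 14 -> skip
  v6 WRITE e 2 -> skip
  v7 WRITE f 7 -> skip
  v8 WRITE d 10 -> skip
  v9 WRITE e 5 -> skip
  v10 WRITE f 7 -> skip
  v11 WRITE b 12 -> keep
  v12 WRITE c 5 -> skip
  v13 WRITE f 1 -> skip
  v14 WRITE f 13 -> skip
  v15 WRITE b 10 -> keep
  v16 WRITE c 13 -> skip
  v17 WRITE c 6 -> skip
  v18 WRITE f 12 -> skip
  v19 WRITE e 3 -> skip
  v20 WRITE f 7 -> skip
  v21 WRITE b 8 -> drop (> snap)
  v22 WRITE c 1 -> skip
  v23 WRITE a 12 -> skip
  v24 WRITE c 12 -> skip
  v25 WRITE c 15 -> skip
  v26 WRITE d 13 -> skip
Collected: [(11, 12), (15, 10)]

Answer: v11 12
v15 10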